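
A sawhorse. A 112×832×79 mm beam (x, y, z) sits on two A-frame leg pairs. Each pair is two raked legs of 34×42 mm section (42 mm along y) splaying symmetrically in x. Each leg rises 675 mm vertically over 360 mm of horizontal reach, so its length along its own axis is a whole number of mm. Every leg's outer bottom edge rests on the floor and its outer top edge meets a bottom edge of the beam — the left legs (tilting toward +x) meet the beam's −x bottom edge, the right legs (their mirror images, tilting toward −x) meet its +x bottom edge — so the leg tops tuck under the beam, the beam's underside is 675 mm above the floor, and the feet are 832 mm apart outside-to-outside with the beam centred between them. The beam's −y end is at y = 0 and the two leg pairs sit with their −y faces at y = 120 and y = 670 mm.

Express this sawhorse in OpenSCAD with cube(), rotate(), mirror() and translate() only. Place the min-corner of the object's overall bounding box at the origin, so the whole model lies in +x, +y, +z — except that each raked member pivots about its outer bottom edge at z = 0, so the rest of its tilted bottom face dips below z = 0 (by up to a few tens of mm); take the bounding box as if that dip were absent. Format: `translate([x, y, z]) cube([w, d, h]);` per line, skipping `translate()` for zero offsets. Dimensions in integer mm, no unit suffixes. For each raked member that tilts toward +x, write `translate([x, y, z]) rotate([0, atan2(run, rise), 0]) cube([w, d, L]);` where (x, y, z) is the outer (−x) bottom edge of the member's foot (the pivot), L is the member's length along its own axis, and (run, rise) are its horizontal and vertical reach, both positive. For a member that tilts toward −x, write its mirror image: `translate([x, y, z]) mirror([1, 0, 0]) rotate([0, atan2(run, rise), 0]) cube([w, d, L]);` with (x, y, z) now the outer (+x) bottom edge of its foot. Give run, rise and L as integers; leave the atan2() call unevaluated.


translate([360, 0, 675]) cube([112, 832, 79]);
translate([0, 120, 0]) rotate([0, atan2(360, 675), 0]) cube([34, 42, 765]);
translate([832, 120, 0]) mirror([1, 0, 0]) rotate([0, atan2(360, 675), 0]) cube([34, 42, 765]);
translate([0, 670, 0]) rotate([0, atan2(360, 675), 0]) cube([34, 42, 765]);
translate([832, 670, 0]) mirror([1, 0, 0]) rotate([0, atan2(360, 675), 0]) cube([34, 42, 765]);


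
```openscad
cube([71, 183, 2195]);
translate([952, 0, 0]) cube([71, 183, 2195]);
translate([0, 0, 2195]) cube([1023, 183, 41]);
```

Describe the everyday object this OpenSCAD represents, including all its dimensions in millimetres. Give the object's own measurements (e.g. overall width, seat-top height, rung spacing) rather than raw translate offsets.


A door frame. The clear opening is 881 mm wide and 2195 mm high. Two 71 mm wide jambs, 183 mm deep, stand either side of the opening from the floor to the top of the opening. A 41 mm thick head sits across the top of both jambs, spanning the full outside width of the frame.


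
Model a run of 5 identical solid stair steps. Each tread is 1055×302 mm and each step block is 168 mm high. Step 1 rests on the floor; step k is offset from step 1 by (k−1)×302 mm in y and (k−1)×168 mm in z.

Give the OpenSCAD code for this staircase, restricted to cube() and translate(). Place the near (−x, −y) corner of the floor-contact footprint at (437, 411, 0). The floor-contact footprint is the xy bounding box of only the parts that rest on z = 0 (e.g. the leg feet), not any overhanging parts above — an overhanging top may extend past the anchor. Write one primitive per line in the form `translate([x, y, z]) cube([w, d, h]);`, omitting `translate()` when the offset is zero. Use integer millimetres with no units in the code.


translate([437, 411, 0]) cube([1055, 302, 168]);
translate([437, 713, 168]) cube([1055, 302, 168]);
translate([437, 1015, 336]) cube([1055, 302, 168]);
translate([437, 1317, 504]) cube([1055, 302, 168]);
translate([437, 1619, 672]) cube([1055, 302, 168]);


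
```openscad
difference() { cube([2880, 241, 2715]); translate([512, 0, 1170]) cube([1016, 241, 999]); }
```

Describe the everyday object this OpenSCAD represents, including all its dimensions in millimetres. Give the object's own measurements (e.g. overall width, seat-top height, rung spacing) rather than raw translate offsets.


A wall 2880 mm long (x), 241 mm thick (y), 2715 mm tall, with a rectangular window opening cut through it. The opening is 1016 mm wide and 999 mm tall; its sill is at z = 1170 mm and its near (−x) edge is 512 mm from the wall's −x end. The opening passes through the full wall thickness.


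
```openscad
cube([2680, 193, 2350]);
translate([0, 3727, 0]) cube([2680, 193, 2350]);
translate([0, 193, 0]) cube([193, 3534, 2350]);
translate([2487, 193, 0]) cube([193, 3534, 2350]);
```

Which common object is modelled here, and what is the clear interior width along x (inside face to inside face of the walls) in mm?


A house (or room) frame. The interior width is 2294 mm.

Four 2350 mm walls enclosing a rectangle with no floor or roof — a room or house frame. Outside width is 2680 mm and wall thickness is 193 mm, so the interior width is 2680 − 2 × 193 = 2294 mm.


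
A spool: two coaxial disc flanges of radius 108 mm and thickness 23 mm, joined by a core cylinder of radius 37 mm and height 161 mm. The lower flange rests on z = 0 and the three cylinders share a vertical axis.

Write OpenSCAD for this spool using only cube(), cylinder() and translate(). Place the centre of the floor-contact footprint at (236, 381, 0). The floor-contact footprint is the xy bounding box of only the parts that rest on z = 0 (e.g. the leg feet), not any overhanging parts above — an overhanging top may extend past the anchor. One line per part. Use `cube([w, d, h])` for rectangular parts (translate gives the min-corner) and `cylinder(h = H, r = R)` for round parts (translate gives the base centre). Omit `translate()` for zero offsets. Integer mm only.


translate([236, 381, 0]) cylinder(h = 23, r = 108);
translate([236, 381, 23]) cylinder(h = 161, r = 37);
translate([236, 381, 184]) cylinder(h = 23, r = 108);


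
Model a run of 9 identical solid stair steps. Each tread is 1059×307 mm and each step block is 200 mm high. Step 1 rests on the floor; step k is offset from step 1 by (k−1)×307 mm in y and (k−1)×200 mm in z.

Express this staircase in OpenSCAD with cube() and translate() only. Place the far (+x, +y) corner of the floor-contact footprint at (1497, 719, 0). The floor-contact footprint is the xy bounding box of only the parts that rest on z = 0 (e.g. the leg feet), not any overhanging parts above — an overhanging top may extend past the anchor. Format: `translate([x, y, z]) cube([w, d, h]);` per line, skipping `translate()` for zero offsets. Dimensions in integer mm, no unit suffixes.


translate([438, 412, 0]) cube([1059, 307, 200]);
translate([438, 719, 200]) cube([1059, 307, 200]);
translate([438, 1026, 400]) cube([1059, 307, 200]);
translate([438, 1333, 600]) cube([1059, 307, 200]);
translate([438, 1640, 800]) cube([1059, 307, 200]);
translate([438, 1947, 1000]) cube([1059, 307, 200]);
translate([438, 2254, 1200]) cube([1059, 307, 200]);
translate([438, 2561, 1400]) cube([1059, 307, 200]);
translate([438, 2868, 1600]) cube([1059, 307, 200]);


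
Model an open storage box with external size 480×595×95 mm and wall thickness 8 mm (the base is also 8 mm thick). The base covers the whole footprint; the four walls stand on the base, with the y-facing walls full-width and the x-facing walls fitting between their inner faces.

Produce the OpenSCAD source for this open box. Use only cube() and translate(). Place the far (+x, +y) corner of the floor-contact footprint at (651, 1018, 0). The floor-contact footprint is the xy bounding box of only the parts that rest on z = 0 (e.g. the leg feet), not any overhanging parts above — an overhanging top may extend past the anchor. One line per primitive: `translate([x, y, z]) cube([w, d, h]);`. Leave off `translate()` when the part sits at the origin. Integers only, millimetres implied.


translate([171, 423, 0]) cube([480, 595, 8]);
translate([171, 423, 8]) cube([480, 8, 87]);
translate([171, 1010, 8]) cube([480, 8, 87]);
translate([171, 431, 8]) cube([8, 579, 87]);
translate([643, 431, 8]) cube([8, 579, 87]);


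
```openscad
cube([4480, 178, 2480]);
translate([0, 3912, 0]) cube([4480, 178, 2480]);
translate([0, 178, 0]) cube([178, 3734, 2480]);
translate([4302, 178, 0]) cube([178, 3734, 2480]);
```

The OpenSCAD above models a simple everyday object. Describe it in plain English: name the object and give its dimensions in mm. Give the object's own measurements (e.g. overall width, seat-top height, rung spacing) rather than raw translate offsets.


The wall frame of a small rectangular building: four walls, each 2480 mm tall and 178 mm thick, enclosing a footprint 4480 mm (x) by 4090 mm (y) outside-to-outside, with no floor or roof. The front and back walls (the −y and +y sides) span the full width; the two side walls fit between them.


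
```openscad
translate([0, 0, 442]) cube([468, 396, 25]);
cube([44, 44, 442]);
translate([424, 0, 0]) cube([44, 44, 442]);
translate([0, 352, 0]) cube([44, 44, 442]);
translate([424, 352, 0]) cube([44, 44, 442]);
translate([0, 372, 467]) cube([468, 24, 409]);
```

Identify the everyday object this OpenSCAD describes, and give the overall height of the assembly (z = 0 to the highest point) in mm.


A chair. The overall height is 876 mm.

A slab on four corner posts with a tall panel at the back — a chair. The seat slab sits at z = 442 with thickness 25, and the 409 mm backrest starts at the seat top, so the overall height is 442 + 25 + 409 = 876 mm.


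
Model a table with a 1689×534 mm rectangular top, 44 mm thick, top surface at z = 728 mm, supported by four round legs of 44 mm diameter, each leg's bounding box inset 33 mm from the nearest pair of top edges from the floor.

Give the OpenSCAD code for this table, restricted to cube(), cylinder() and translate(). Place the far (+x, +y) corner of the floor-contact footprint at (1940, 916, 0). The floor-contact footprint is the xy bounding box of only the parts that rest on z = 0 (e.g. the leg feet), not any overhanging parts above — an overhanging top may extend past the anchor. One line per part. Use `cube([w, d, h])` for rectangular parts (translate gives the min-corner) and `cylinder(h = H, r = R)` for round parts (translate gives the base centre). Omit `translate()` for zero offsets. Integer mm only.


translate([284, 415, 684]) cube([1689, 534, 44]);
translate([339, 470, 0]) cylinder(h = 684, r = 22);
translate([1918, 470, 0]) cylinder(h = 684, r = 22);
translate([339, 894, 0]) cylinder(h = 684, r = 22);
translate([1918, 894, 0]) cylinder(h = 684, r = 22);


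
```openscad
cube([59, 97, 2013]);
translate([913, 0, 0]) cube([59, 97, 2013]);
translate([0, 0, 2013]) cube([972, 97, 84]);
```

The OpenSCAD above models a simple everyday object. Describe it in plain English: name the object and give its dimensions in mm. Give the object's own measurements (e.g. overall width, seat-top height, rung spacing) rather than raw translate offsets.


A door frame. The clear opening is 854 mm wide and 2013 mm high. Two 59 mm wide jambs, 97 mm deep, stand either side of the opening from the floor to the top of the opening. A 84 mm thick head sits across the top of both jambs, spanning the full outside width of the frame.


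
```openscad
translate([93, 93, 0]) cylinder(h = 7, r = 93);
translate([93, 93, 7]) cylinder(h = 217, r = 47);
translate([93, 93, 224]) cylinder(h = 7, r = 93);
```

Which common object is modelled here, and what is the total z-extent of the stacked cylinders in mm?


A spool. The overall height is 231 mm.

Three coaxial cylinders, large–small–large — a spool. Two 7 mm flanges and a 217 mm core give 7 + 217 + 7 = 231 mm.


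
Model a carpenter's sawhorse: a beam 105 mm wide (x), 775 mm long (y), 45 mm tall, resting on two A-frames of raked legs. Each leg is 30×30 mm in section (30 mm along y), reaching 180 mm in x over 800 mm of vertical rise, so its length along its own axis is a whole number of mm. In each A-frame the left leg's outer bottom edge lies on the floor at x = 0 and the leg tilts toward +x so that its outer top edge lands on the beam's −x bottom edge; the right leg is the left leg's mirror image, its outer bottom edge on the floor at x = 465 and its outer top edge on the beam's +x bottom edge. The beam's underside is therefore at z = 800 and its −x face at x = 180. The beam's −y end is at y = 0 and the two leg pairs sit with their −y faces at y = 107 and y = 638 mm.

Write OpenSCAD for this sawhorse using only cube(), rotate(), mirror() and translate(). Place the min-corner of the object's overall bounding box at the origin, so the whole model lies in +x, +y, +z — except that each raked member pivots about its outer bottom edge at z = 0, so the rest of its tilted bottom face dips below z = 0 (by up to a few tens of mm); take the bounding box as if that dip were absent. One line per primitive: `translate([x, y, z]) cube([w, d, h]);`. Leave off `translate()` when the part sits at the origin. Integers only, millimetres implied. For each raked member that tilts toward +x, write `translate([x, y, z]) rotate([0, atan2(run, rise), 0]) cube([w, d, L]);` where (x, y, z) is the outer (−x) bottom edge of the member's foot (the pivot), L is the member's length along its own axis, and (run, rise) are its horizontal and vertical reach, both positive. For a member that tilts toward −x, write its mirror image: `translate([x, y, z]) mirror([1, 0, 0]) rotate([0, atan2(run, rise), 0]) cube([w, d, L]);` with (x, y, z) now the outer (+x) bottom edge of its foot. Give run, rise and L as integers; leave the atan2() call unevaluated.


// leg length = √(180² + 800²) = 820
// right-leg outer foot x = 2·180 + 105 = 465
// beam min-corner = (180, 0, 800)
translate([180, 0, 800]) cube([105, 775, 45]);
translate([0, 107, 0]) rotate([0, atan2(180, 800), 0]) cube([30, 30, 820]);
translate([465, 107, 0]) mirror([1, 0, 0]) rotate([0, atan2(180, 800), 0]) cube([30, 30, 820]);
translate([0, 638, 0]) rotate([0, atan2(180, 800), 0]) cube([30, 30, 820]);
translate([465, 638, 0]) mirror([1, 0, 0]) rotate([0, atan2(180, 800), 0]) cube([30, 30, 820]);


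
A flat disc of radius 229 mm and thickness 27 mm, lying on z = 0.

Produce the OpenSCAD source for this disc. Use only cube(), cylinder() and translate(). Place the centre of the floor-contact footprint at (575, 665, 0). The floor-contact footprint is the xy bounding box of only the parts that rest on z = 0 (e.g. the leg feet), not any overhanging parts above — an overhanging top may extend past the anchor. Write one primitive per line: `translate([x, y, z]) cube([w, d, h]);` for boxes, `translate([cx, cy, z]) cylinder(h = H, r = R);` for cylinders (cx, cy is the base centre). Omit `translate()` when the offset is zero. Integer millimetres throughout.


translate([575, 665, 0]) cylinder(h = 27, r = 229);


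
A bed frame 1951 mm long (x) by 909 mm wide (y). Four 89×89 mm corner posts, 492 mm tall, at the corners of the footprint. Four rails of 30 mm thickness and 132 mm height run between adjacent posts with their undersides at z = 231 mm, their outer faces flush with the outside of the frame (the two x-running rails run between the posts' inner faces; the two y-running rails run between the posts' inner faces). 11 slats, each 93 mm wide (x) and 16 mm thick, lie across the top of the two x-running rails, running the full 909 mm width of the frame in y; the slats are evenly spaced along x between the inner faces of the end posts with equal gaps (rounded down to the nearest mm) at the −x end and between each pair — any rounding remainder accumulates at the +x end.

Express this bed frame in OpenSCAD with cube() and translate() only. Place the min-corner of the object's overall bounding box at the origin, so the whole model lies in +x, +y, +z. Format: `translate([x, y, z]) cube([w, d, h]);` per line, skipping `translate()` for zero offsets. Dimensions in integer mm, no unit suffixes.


// slat z = rail_z + rail_h = 231 + 132 = 363
// slat gap = ⌊(1773 − 11·93) / 12⌋ = 62
cube([89, 89, 492]);
translate([0, 820, 0]) cube([89, 89, 492]);
translate([1862, 0, 0]) cube([89, 89, 492]);
translate([1862, 820, 0]) cube([89, 89, 492]);
translate([89, 0, 231]) cube([1773, 30, 132]);
translate([89, 879, 231]) cube([1773, 30, 132]);
translate([0, 89, 231]) cube([30, 731, 132]);
translate([1921, 89, 231]) cube([30, 731, 132]);
translate([151, 0, 363]) cube([93, 909, 16]);
translate([306, 0, 363]) cube([93, 909, 16]);
translate([461, 0, 363]) cube([93, 909, 16]);
translate([616, 0, 363]) cube([93, 909, 16]);
translate([771, 0, 363]) cube([93, 909, 16]);
translate([926, 0, 363]) cube([93, 909, 16]);
translate([1081, 0, 363]) cube([93, 909, 16]);
translate([1236, 0, 363]) cube([93, 909, 16]);
translate([1391, 0, 363]) cube([93, 909, 16]);
translate([1546, 0, 363]) cube([93, 909, 16]);
translate([1701, 0, 363]) cube([93, 909, 16]);


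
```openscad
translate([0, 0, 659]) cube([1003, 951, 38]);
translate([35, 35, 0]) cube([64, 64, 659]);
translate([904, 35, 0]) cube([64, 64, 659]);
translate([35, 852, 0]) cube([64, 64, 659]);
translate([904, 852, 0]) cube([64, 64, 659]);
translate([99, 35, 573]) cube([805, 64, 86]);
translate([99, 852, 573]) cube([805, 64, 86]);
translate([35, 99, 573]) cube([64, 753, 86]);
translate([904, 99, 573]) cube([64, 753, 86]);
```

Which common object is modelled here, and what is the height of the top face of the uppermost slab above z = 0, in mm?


A table. The table height is 697 mm.

A 1003×951×38 slab sits at z = 659 on four 64 mm square posts — a table. The top surface is at 659 + 38 = 697 mm.


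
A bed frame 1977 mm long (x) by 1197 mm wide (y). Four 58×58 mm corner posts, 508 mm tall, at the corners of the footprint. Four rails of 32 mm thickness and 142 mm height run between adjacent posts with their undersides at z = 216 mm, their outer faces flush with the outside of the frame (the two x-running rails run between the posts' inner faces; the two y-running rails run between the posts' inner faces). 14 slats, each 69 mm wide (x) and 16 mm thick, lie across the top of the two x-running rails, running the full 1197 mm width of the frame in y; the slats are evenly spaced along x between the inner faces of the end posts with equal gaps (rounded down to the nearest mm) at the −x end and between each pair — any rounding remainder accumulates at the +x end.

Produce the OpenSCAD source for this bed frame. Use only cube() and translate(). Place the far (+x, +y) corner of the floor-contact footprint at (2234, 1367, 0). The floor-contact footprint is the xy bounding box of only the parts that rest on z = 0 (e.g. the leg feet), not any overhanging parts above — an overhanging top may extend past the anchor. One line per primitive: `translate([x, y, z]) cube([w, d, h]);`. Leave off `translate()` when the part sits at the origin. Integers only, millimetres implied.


// slat z = rail_z + rail_h = 216 + 142 = 358
// slat gap = ⌊(1861 − 14·69) / 15⌋ = 59
translate([257, 170, 0]) cube([58, 58, 508]);
translate([257, 1309, 0]) cube([58, 58, 508]);
translate([2176, 170, 0]) cube([58, 58, 508]);
translate([2176, 1309, 0]) cube([58, 58, 508]);
translate([315, 170, 216]) cube([1861, 32, 142]);
translate([315, 1335, 216]) cube([1861, 32, 142]);
translate([257, 228, 216]) cube([32, 1081, 142]);
translate([2202, 228, 216]) cube([32, 1081, 142]);
translate([374, 170, 358]) cube([69, 1197, 16]);
translate([502, 170, 358]) cube([69, 1197, 16]);
translate([630, 170, 358]) cube([69, 1197, 16]);
translate([758, 170, 358]) cube([69, 1197, 16]);
translate([886, 170, 358]) cube([69, 1197, 16]);
translate([1014, 170, 358]) cube([69, 1197, 16]);
translate([1142, 170, 358]) cube([69, 1197, 16]);
translate([1270, 170, 358]) cube([69, 1197, 16]);
translate([1398, 170, 358]) cube([69, 1197, 16]);
translate([1526, 170, 358]) cube([69, 1197, 16]);
translate([1654, 170, 358]) cube([69, 1197, 16]);
translate([1782, 170, 358]) cube([69, 1197, 16]);
translate([1910, 170, 358]) cube([69, 1197, 16]);
translate([2038, 170, 358]) cube([69, 1197, 16]);


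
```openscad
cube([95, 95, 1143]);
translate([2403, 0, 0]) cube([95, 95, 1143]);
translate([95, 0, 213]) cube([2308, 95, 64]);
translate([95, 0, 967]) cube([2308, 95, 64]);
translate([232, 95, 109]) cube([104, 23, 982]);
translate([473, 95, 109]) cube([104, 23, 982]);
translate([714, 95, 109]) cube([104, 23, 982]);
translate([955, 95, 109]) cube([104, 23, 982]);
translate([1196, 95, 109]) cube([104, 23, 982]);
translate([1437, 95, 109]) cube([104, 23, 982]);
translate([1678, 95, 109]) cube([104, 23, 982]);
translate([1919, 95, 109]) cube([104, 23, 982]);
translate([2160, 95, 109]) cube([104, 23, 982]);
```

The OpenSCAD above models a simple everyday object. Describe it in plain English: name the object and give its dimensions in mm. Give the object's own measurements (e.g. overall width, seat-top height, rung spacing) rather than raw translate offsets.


A fence section. Two 95×95 mm posts, 1143 mm tall, stand on the floor with a clear span of 2308 mm between their inner faces. Two horizontal rails of 95×64 mm section span the gap between the posts with their undersides at z = 213 mm and z = 967 mm, flush with the posts' −y face. 9 pickets, each 104 mm wide, 23 mm thick and 982 mm tall, are fixed to the +y face of the rails with their bottoms at z = 109 mm, spaced across the span with a 137 mm gap after the −x post and between neighbouring pickets, with 139 mm left before the +x post.


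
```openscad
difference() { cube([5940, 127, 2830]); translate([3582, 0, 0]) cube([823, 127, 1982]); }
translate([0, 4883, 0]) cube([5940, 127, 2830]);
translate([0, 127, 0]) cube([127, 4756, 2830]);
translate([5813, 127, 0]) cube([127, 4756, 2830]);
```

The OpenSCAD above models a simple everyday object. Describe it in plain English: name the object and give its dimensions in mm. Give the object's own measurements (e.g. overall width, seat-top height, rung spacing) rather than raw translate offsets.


A single room: four walls, each 2830 mm tall and 127 mm thick, enclosing an outside footprint 5940×5010 mm (x × y), no floor or roof. The front and back walls (−y and +y sides) run the full x-width; the side walls fit between their inner faces. A door opening 823 mm wide and 1982 mm tall is cut through the front wall from the floor up, its −x edge 3582 mm from the wall's −x end.


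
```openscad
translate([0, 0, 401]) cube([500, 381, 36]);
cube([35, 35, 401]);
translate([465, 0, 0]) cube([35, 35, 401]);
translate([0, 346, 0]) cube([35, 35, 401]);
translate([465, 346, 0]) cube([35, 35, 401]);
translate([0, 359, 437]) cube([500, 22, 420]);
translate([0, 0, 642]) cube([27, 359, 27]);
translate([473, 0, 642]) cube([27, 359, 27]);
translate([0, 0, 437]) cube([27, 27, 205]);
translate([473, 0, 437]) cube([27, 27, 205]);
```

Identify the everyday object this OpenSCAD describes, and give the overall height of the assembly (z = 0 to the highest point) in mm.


A chair. The overall height is 857 mm.

A slab on four corner posts with a tall panel at the back — a chair. The seat slab sits at z = 401 with thickness 36, and the 420 mm backrest starts at the seat top, so the overall height is 401 + 36 + 420 = 857 mm.


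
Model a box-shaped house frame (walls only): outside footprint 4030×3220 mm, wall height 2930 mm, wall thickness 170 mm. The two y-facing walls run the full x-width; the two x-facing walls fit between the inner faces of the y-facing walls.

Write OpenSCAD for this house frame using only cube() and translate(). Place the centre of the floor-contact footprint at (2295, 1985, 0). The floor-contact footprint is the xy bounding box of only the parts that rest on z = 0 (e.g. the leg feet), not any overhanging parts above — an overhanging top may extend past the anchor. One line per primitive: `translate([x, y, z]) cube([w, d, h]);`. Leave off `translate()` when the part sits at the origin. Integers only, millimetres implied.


translate([280, 375, 0]) cube([4030, 170, 2930]);
translate([280, 3425, 0]) cube([4030, 170, 2930]);
translate([280, 545, 0]) cube([170, 2880, 2930]);
translate([4140, 545, 0]) cube([170, 2880, 2930]);


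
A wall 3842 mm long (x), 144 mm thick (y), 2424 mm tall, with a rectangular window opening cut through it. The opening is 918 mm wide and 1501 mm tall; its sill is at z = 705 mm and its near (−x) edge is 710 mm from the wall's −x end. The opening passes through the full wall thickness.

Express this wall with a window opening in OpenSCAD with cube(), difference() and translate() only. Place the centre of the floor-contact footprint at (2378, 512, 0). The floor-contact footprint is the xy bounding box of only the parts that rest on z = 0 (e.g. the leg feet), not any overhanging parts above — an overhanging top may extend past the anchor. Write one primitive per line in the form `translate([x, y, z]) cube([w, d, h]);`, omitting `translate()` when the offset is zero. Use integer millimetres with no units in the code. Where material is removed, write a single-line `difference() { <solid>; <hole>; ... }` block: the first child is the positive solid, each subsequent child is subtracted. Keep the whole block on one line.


difference() { translate([457, 440, 0]) cube([3842, 144, 2424]); translate([1167, 440, 705]) cube([918, 144, 1501]); }


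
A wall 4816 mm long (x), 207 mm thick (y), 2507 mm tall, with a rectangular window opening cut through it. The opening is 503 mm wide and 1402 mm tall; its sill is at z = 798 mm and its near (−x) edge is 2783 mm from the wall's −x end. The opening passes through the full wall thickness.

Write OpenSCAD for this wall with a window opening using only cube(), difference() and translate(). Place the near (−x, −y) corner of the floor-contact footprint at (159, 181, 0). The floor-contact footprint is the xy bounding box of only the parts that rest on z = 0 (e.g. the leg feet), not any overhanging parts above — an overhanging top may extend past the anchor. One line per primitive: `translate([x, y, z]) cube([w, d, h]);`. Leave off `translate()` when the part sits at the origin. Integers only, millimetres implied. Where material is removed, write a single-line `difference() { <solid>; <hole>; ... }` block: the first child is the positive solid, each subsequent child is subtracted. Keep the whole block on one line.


difference() { translate([159, 181, 0]) cube([4816, 207, 2507]); translate([2942, 181, 798]) cube([503, 207, 1402]); }


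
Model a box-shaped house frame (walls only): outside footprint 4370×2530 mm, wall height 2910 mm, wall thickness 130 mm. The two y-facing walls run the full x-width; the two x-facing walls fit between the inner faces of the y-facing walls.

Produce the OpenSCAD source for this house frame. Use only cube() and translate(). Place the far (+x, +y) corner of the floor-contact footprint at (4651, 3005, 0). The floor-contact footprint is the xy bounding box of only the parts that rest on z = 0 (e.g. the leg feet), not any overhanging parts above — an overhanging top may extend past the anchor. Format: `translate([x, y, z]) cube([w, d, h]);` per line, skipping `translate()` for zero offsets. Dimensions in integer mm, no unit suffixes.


translate([281, 475, 0]) cube([4370, 130, 2910]);
translate([281, 2875, 0]) cube([4370, 130, 2910]);
translate([281, 605, 0]) cube([130, 2270, 2910]);
translate([4521, 605, 0]) cube([130, 2270, 2910]);


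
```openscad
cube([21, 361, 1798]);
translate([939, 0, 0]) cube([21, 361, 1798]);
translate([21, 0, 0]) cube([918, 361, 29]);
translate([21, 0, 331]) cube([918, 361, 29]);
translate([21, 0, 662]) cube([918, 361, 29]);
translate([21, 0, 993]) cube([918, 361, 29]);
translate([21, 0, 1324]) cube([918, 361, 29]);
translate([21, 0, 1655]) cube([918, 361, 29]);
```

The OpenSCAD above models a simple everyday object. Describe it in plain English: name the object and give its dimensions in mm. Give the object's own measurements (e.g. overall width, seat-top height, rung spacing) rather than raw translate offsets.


An open bookshelf. Two side panels, each 21 mm thick, 361 mm deep and 1798 mm tall, stand 960 mm apart (outside-to-outside). Between them sit 6 shelves, each 29 mm thick and 361 mm deep, spanning the full gap between the sides. The bottom shelf rests on the floor (its underside at z = 0) and the clear gap between one shelf's top and the next shelf's underside is 302 mm.


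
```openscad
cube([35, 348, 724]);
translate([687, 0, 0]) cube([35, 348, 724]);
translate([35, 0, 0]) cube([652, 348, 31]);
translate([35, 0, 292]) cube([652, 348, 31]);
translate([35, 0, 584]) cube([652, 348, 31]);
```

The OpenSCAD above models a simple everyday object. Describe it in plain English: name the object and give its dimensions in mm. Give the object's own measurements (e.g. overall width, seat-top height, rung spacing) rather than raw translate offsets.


An open bookshelf. Two side panels, each 35 mm thick, 348 mm deep and 724 mm tall, stand 722 mm apart (outside-to-outside). Between them sit 3 shelves, each 31 mm thick and 348 mm deep, spanning the full gap between the sides. The bottom shelf rests on the floor (its underside at z = 0) and the clear gap between one shelf's top and the next shelf's underside is 261 mm.


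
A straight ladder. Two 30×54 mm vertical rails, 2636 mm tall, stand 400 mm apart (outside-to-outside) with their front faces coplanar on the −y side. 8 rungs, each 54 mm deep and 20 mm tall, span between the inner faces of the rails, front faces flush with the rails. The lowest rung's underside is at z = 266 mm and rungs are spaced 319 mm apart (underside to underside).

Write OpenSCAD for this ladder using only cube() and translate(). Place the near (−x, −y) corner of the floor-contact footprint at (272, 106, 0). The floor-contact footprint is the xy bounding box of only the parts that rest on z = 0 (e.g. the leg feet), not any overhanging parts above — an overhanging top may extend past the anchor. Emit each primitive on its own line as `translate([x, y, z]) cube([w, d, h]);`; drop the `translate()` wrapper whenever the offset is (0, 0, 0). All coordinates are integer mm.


translate([272, 106, 0]) cube([30, 54, 2636]);
translate([642, 106, 0]) cube([30, 54, 2636]);
translate([302, 106, 266]) cube([340, 54, 20]);
translate([302, 106, 585]) cube([340, 54, 20]);
translate([302, 106, 904]) cube([340, 54, 20]);
translate([302, 106, 1223]) cube([340, 54, 20]);
translate([302, 106, 1542]) cube([340, 54, 20]);
translate([302, 106, 1861]) cube([340, 54, 20]);
translate([302, 106, 2180]) cube([340, 54, 20]);
translate([302, 106, 2499]) cube([340, 54, 20]);


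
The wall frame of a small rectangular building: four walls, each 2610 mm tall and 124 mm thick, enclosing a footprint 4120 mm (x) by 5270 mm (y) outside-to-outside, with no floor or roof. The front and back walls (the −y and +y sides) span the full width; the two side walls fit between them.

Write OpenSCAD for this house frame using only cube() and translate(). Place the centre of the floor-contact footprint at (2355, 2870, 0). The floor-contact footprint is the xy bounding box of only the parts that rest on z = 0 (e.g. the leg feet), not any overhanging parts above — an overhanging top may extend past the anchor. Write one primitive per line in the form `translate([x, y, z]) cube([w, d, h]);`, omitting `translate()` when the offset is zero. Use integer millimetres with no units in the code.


translate([295, 235, 0]) cube([4120, 124, 2610]);
translate([295, 5381, 0]) cube([4120, 124, 2610]);
translate([295, 359, 0]) cube([124, 5022, 2610]);
translate([4291, 359, 0]) cube([124, 5022, 2610]);


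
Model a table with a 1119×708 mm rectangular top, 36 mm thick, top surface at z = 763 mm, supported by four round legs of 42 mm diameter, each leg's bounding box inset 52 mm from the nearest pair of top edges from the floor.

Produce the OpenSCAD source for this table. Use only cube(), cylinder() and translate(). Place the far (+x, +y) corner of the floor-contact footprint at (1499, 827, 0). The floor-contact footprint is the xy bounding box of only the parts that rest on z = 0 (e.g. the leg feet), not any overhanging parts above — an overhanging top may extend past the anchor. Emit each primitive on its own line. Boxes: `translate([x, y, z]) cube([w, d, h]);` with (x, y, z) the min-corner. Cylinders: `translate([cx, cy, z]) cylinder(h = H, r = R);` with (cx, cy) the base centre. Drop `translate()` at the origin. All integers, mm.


translate([432, 171, 727]) cube([1119, 708, 36]);
translate([505, 244, 0]) cylinder(h = 727, r = 21);
translate([1478, 244, 0]) cylinder(h = 727, r = 21);
translate([505, 806, 0]) cylinder(h = 727, r = 21);
translate([1478, 806, 0]) cylinder(h = 727, r = 21);


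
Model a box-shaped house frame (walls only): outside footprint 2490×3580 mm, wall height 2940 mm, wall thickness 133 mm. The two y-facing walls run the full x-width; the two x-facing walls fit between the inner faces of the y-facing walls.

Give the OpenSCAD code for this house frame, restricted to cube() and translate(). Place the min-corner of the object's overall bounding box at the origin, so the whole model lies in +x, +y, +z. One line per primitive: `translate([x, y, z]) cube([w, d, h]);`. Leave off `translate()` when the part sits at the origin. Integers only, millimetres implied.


cube([2490, 133, 2940]);
translate([0, 3447, 0]) cube([2490, 133, 2940]);
translate([0, 133, 0]) cube([133, 3314, 2940]);
translate([2357, 133, 0]) cube([133, 3314, 2940]);


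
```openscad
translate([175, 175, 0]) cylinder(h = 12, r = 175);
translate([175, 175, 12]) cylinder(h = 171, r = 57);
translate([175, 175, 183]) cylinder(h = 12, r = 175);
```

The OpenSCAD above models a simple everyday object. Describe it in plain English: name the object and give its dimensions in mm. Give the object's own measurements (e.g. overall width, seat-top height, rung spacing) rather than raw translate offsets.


A spool: two coaxial disc flanges of radius 175 mm and thickness 12 mm, joined by a core cylinder of radius 57 mm and height 171 mm. The lower flange rests on z = 0 and the three cylinders share a vertical axis.


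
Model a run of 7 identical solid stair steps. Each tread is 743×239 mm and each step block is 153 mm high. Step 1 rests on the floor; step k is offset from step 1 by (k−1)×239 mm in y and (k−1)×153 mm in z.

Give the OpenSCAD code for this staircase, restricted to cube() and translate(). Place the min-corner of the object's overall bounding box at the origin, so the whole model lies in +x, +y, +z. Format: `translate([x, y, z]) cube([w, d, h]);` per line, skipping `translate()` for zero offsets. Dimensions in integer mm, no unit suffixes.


cube([743, 239, 153]);
translate([0, 239, 153]) cube([743, 239, 153]);
translate([0, 478, 306]) cube([743, 239, 153]);
translate([0, 717, 459]) cube([743, 239, 153]);
translate([0, 956, 612]) cube([743, 239, 153]);
translate([0, 1195, 765]) cube([743, 239, 153]);
translate([0, 1434, 918]) cube([743, 239, 153]);


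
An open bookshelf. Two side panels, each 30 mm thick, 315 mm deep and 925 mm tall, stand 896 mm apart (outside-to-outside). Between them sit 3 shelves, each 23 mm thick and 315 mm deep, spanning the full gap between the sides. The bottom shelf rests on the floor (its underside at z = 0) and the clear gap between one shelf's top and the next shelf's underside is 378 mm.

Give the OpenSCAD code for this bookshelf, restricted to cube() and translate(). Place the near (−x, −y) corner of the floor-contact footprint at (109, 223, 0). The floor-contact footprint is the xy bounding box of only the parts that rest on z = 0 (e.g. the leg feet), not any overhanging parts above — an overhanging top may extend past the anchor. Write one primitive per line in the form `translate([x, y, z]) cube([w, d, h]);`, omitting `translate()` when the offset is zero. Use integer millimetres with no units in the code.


translate([109, 223, 0]) cube([30, 315, 925]);
translate([975, 223, 0]) cube([30, 315, 925]);
translate([139, 223, 0]) cube([836, 315, 23]);
translate([139, 223, 401]) cube([836, 315, 23]);
translate([139, 223, 802]) cube([836, 315, 23]);


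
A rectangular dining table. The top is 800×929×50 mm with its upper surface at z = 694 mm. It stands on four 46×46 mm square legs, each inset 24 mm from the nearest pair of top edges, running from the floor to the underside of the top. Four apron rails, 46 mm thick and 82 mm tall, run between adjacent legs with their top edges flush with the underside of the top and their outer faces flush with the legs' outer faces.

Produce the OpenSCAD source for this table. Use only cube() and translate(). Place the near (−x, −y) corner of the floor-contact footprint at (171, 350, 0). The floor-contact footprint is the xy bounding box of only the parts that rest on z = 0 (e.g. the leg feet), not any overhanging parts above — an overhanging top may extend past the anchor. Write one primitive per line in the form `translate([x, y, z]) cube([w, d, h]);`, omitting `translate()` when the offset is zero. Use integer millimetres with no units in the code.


translate([147, 326, 644]) cube([800, 929, 50]);
translate([171, 350, 0]) cube([46, 46, 644]);
translate([877, 350, 0]) cube([46, 46, 644]);
translate([171, 1185, 0]) cube([46, 46, 644]);
translate([877, 1185, 0]) cube([46, 46, 644]);
translate([217, 350, 562]) cube([660, 46, 82]);
translate([217, 1185, 562]) cube([660, 46, 82]);
translate([171, 396, 562]) cube([46, 789, 82]);
translate([877, 396, 562]) cube([46, 789, 82]);


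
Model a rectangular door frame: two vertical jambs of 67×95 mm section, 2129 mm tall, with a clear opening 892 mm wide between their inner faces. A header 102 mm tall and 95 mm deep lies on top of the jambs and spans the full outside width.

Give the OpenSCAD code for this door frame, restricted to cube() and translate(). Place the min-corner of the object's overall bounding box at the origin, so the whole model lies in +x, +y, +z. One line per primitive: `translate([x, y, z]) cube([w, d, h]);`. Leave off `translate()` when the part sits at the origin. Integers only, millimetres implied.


cube([67, 95, 2129]);
translate([959, 0, 0]) cube([67, 95, 2129]);
translate([0, 0, 2129]) cube([1026, 95, 102]);


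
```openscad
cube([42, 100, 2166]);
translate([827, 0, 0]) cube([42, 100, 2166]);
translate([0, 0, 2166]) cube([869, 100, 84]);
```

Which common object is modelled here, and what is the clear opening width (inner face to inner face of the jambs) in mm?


A door frame. The clear opening width is 785 mm.

Two 2166 mm tall posts with a header on top — a door frame. The left jamb is 42 mm wide at x = 0; the right jamb starts at x = 827. The clear opening is 827 − 42 = 785 mm.


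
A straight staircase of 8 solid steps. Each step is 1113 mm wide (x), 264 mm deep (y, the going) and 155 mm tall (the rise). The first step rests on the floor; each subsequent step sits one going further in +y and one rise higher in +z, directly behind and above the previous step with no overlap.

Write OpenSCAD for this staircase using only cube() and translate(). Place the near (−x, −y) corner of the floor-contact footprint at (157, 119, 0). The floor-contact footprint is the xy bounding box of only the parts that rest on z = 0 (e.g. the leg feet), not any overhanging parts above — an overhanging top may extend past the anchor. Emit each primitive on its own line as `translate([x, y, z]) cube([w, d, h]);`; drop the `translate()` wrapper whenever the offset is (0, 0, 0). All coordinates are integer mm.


translate([157, 119, 0]) cube([1113, 264, 155]);
translate([157, 383, 155]) cube([1113, 264, 155]);
translate([157, 647, 310]) cube([1113, 264, 155]);
translate([157, 911, 465]) cube([1113, 264, 155]);
translate([157, 1175, 620]) cube([1113, 264, 155]);
translate([157, 1439, 775]) cube([1113, 264, 155]);
translate([157, 1703, 930]) cube([1113, 264, 155]);
translate([157, 1967, 1085]) cube([1113, 264, 155]);


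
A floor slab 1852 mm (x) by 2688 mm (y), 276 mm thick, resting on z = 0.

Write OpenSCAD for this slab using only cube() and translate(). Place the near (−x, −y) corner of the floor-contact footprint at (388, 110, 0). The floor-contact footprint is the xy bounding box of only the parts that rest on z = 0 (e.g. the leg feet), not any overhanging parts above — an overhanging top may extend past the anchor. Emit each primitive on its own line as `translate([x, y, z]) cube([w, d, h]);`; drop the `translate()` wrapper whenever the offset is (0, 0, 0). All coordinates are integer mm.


translate([388, 110, 0]) cube([1852, 2688, 276]);
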